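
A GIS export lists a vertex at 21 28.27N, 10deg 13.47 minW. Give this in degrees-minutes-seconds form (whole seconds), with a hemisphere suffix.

Latitude: fractional minutes 0.27000 × 60 = 16.20″
Longitude: 13.47000′ → 13′ and 0.47000 × 60 = 28.20″

21°28′16″ N, 10°13′28″ W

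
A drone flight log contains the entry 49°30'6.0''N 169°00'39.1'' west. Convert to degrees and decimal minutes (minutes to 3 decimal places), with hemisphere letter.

Latitude: 30 + 6/60 = 30.10000′
Longitude: seconds/60 = 0.65167; minutes = 0 + 0.65167 = 0.65167

49° 30.100′ N, 169° 0.652′ W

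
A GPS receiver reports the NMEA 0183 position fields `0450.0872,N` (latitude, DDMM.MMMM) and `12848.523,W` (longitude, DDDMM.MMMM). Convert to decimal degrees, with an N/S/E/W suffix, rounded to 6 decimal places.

4.834787° N, 128.808717° W

Lat: degrees = first 2 digits = 4, minutes = 50.0872; 4 + 50.0872/60 = 4.8347867
Lon: split at 3 digits → 128° and 48.523′; 128 + 48.523/60 = 128.8087167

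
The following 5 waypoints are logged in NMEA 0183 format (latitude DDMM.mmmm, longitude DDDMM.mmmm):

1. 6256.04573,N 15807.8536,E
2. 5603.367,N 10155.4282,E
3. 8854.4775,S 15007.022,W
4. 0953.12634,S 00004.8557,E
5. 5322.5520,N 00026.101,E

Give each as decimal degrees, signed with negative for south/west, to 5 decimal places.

Point 1:
  φ: split at 2 digits → 62° and 56.04573′; 62 + 56.04573/60 = 62.934096
  N → positive
  Lon: split at 3 digits → 158° and 7.8536′; 158 + 7.8536/60 = 158.130893
  E ⇒ keep positive
Point 2:
  Latitude: degrees = first 2 digits = 56, minutes = 3.367; 56 + 3.367/60 = 56.056117
  N → positive
  Lon: degrees = first 3 digits = 101, minutes = 55.4282; 101 + 55.4282/60 = 101.923803
  E ⇒ keep positive
Point 3:
  Latitude: degrees = first 2 digits = 88, minutes = 54.4775; 88 + 54.4775/60 = 88.907958
  S → negative
  Lon: degrees = first 3 digits = 150, minutes = 7.022; 150 + 7.022/60 = 150.117033
  W → negative
Point 4:
  Lat: degrees = first 2 digits = 9, minutes = 53.12634; 9 + 53.12634/60 = 9.885439
  S ⇒ negate
  Longitude: split at 3 digits → 000° and 4.8557′; 0 + 4.8557/60 = 0.080928
  E ⇒ keep positive
Point 5:
  φ: split at 2 digits → 53° and 22.552′; 53 + 22.552/60 = 53.375867
  N ⇒ keep positive
  λ: degrees = first 3 digits = 0, minutes = 26.101; 0 + 26.101/60 = 0.435017
  E ⇒ keep positive

1. 62.93410, 158.13089
2. 56.05612, 101.92380
3. -88.90796, -150.11703
4. -9.88544, 0.08093
5. 53.37587, 0.43502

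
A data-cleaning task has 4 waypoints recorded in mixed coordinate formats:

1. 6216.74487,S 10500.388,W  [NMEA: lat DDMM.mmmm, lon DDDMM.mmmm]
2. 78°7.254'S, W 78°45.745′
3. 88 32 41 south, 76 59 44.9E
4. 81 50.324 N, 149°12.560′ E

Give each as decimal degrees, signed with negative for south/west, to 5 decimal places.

Point 1:
  φ: split at 2 digits → 62° and 16.74487′; 62 + 16.74487/60 = 62.279081
  S → negative
  λ: split at 3 digits → 105° and 0.388′; 105 + 0.388/60 = 105.006467
  W ⇒ negate
Point 2:
  Latitude: 78 + 7.254/60 = 78.120900
  S ⇒ negate
  λ: 78 + 45.745/60 = 78.762417
  W ⇒ negate
Point 3:
  Latitude: 32′ + 41″ = 32.68333′; 88 + 32.68333/60 = 88.544722
  S ⇒ negate
  Longitude: 76 + 59/60 + 44.9/3600 = 76.995806
  E → positive
Point 4:
  Lat: 50.324′ = 0.838733°; total 81.838733
  N → positive
  Longitude: 12.56′ = 0.209333°; total 149.209333
  E → positive

1. -62.27908, -105.00647
2. -78.12090, -78.76242
3. -88.54472, 76.99581
4. 81.83873, 149.20933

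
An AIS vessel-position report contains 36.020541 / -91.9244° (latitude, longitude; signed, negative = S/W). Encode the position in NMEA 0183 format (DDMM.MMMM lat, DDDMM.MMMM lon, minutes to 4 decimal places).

Lat: minutes = (36.020541 − 36) × 60 = 1.232460
Longitude is negative → W; |value| = 91.924400
Longitude: 91° + 0.924400 × 60 = 91° 55.464000′

3601.2325,N / 09155.4640,W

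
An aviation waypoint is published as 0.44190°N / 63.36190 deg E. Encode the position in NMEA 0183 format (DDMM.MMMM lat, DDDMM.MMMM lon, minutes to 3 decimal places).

Latitude: 0° + 0.441900 × 60 = 0° 26.51400′
Lon: minutes = (63.361900 − 63) × 60 = 21.71400

0026.514,N / 06321.714,E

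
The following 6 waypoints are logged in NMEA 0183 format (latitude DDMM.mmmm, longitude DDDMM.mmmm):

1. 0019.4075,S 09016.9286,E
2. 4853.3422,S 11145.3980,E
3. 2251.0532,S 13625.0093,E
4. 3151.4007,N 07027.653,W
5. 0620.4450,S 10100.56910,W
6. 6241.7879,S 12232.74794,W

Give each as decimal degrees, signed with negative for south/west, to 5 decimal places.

1. -0.32346, 90.28214
2. -48.88904, 111.75663
3. -22.85089, 136.41682
4. 31.85668, -70.46088
5. -6.34075, -101.00949
6. -62.69647, -122.54580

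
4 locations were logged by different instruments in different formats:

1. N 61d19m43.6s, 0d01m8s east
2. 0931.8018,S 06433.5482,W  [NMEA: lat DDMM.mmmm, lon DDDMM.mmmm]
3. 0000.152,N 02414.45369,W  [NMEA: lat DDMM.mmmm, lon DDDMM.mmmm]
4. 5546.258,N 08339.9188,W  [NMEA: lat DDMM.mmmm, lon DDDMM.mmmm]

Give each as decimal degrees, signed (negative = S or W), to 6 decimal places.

1. 61.328778, 0.018889
2. -9.530030, -64.559137
3. 0.002533, -24.240895
4. 55.770967, -83.665313

Point 1:
  Lat: 61 + 19/60 + 43.6/3600 = 61.3287778
  N ⇒ keep positive
  λ: 0° + 1/60 + 8/3600 = 0 + 0.016667 + 0.002222 = 0.0188889
  E ⇒ keep positive
Point 2:
  φ: split at 2 digits → 09° and 31.8018′; 9 + 31.8018/60 = 9.5300300
  S → negative
  Longitude: split at 3 digits → 064° and 33.5482′; 64 + 33.5482/60 = 64.5591367
  W → negative
Point 3:
  Lat: degrees = first 2 digits = 0, minutes = 0.152; 0 + 0.152/60 = 0.0025333
  N → positive
  λ: degrees = first 3 digits = 24, minutes = 14.45369; 24 + 14.45369/60 = 24.2408948
  W → negative
Point 4:
  Lat: degrees = first 2 digits = 55, minutes = 46.258; 55 + 46.258/60 = 55.7709667
  N ⇒ keep positive
  λ: split at 3 digits → 083° and 39.9188′; 83 + 39.9188/60 = 83.6653133
  W → negative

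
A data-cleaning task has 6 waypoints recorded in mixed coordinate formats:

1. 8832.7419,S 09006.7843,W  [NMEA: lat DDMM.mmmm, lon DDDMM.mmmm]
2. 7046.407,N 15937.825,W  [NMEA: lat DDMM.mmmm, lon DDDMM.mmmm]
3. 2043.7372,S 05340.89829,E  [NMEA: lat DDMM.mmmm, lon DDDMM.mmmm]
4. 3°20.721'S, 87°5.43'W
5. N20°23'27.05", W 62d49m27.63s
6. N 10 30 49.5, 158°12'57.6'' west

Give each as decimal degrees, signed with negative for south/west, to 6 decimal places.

Point 1:
  Latitude: degrees = first 2 digits = 88, minutes = 32.7419; 88 + 32.7419/60 = 88.5456983
  S → negative
  Lon: degrees = first 3 digits = 90, minutes = 6.7843; 90 + 6.7843/60 = 90.1130717
  hemisphere W, so the sign is −
Point 2:
  φ: degrees = first 2 digits = 70, minutes = 46.407; 70 + 46.407/60 = 70.7734500
  N ⇒ keep positive
  λ: degrees = first 3 digits = 159, minutes = 37.825; 159 + 37.825/60 = 159.6304167
  W ⇒ negate
Point 3:
  Latitude: split at 2 digits → 20° and 43.7372′; 20 + 43.7372/60 = 20.7289533
  S ⇒ negate
  λ: degrees = first 3 digits = 53, minutes = 40.89829; 53 + 40.89829/60 = 53.6816382
  E → positive
Point 4:
  Latitude: 3 + 20.721/60 = 3.3453500
  hemisphere S, so the sign is −
  λ: 5.43′ = 0.090500°; total 87.0905000
  hemisphere W, so the sign is −
Point 5:
  Latitude: 20 + 23/60 + 27.05/3600 = 20.3908472
  N → positive
  Lon: 62 + 49/60 + 27.63/3600 = 62.8243417
  W → negative
Point 6:
  Latitude: 30′ + 49.5″ = 30.82500′; 10 + 30.82500/60 = 10.5137500
  N → positive
  Lon: 12′ + 57.6″ = 12.96000′; 158 + 12.96000/60 = 158.2160000
  hemisphere W, so the sign is −

1. -88.545698, -90.113072
2. 70.773450, -159.630417
3. -20.728953, 53.681638
4. -3.345350, -87.090500
5. 20.390847, -62.824342
6. 10.513750, -158.216000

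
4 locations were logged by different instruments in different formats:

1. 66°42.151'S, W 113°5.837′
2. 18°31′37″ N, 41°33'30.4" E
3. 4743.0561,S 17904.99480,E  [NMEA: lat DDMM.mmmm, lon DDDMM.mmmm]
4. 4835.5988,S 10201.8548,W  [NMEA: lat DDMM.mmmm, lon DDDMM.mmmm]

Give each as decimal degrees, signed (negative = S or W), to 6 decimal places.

1. -66.702517, -113.097283
2. 18.526944, 41.558444
3. -47.717602, 179.083247
4. -48.593313, -102.030913

Point 1:
  Latitude: 66 + 42.151/60 = 66.7025167
  S ⇒ negate
  Lon: 113 + 5.837/60 = 113.0972833
  W → negative
Point 2:
  φ: 18 + 31/60 + 37/3600 = 18.5269444
  N → positive
  λ: 33′ + 30.4″ = 33.50667′; 41 + 33.50667/60 = 41.5584444
  E ⇒ keep positive
Point 3:
  φ: split at 2 digits → 47° and 43.0561′; 47 + 43.0561/60 = 47.7176017
  S → negative
  Longitude: split at 3 digits → 179° and 4.9948′; 179 + 4.9948/60 = 179.0832467
  E ⇒ keep positive
Point 4:
  Latitude: degrees = first 2 digits = 48, minutes = 35.5988; 48 + 35.5988/60 = 48.5933133
  S → negative
  λ: degrees = first 3 digits = 102, minutes = 1.8548; 102 + 1.8548/60 = 102.0309133
  W ⇒ negate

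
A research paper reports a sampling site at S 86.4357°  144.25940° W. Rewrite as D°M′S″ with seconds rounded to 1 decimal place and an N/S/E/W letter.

86°26′8.5″ S, 144°15′33.8″ W

Latitude: whole degrees 86; 26.14200′ → 26′ and 8.520″
Lon: 0.259400 × 60 = 15.56400′ → 15′, remainder × 60 = 33.840″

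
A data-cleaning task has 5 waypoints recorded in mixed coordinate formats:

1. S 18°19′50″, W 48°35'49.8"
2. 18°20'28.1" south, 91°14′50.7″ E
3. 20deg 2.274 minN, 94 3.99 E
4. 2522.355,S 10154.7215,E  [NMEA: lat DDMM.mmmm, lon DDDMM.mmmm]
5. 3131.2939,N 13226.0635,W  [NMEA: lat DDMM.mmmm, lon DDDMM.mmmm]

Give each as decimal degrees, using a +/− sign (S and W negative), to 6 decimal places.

Point 1:
  Lat: 18 + 19/60 + 50/3600 = 18.3305556
  S → negative
  λ: 48 + 35/60 + 49.8/3600 = 48.5971667
  W ⇒ negate
Point 2:
  Lat: 20′ + 28.1″ = 20.46833′; 18 + 20.46833/60 = 18.3411389
  hemisphere S, so the sign is −
  λ: 14′ + 50.7″ = 14.84500′; 91 + 14.84500/60 = 91.2474167
  E ⇒ keep positive
Point 3:
  φ: 20 + 2.274/60 = 20.0379000
  N → positive
  Longitude: 3.99′ = 0.066500°; total 94.0665000
  E ⇒ keep positive
Point 4:
  φ: split at 2 digits → 25° and 22.355′; 25 + 22.355/60 = 25.3725833
  hemisphere S, so the sign is −
  λ: split at 3 digits → 101° and 54.7215′; 101 + 54.7215/60 = 101.9120250
  E → positive
Point 5:
  Latitude: degrees = first 2 digits = 31, minutes = 31.2939; 31 + 31.2939/60 = 31.5215650
  N ⇒ keep positive
  λ: split at 3 digits → 132° and 26.0635′; 132 + 26.0635/60 = 132.4343917
  W → negative

1. -18.330556, -48.597167
2. -18.341139, 91.247417
3. 20.037900, 94.066500
4. -25.372583, 101.912025
5. 31.521565, -132.434392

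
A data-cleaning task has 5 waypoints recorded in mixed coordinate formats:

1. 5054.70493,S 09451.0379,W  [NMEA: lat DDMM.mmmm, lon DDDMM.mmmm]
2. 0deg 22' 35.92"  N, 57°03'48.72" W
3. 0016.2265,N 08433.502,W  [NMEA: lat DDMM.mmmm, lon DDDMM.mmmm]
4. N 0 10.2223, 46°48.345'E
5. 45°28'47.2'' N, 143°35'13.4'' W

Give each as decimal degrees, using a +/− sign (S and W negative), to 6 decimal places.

1. -50.911749, -94.850632
2. 0.376644, -57.063533
3. 0.270442, -84.558367
4. 0.170372, 46.805750
5. 45.479778, -143.587056

Point 1:
  Lat: split at 2 digits → 50° and 54.70493′; 50 + 54.70493/60 = 50.9117488
  S ⇒ negate
  Longitude: degrees = first 3 digits = 94, minutes = 51.0379; 94 + 51.0379/60 = 94.8506317
  hemisphere W, so the sign is −
Point 2:
  φ: 22′ + 35.92″ = 22.59867′; 0 + 22.59867/60 = 0.3766444
  N → positive
  Longitude: 3′ + 48.72″ = 3.81200′; 57 + 3.81200/60 = 57.0635333
  W ⇒ negate
Point 3:
  φ: split at 2 digits → 00° and 16.2265′; 0 + 16.2265/60 = 0.2704417
  N ⇒ keep positive
  Lon: degrees = first 3 digits = 84, minutes = 33.502; 84 + 33.502/60 = 84.5583667
  W ⇒ negate
Point 4:
  Latitude: 10.2223′ = 0.170372°; total 0.1703717
  N → positive
  Longitude: 46 + 48.345/60 = 46.8057500
  E ⇒ keep positive
Point 5:
  Latitude: 28′ + 47.2″ = 28.78667′; 45 + 28.78667/60 = 45.4797778
  N → positive
  λ: 143° + 35/60 + 13.4/3600 = 143 + 0.583333 + 0.003722 = 143.5870556
  W ⇒ negate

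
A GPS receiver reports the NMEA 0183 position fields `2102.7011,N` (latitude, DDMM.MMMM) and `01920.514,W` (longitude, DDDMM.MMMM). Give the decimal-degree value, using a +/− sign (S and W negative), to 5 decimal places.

21.04502, -19.34190

Lat: degrees = first 2 digits = 21, minutes = 2.7011; 21 + 2.7011/60 = 21.045018
N → positive
λ: degrees = first 3 digits = 19, minutes = 20.514; 19 + 20.514/60 = 19.341900
W ⇒ negate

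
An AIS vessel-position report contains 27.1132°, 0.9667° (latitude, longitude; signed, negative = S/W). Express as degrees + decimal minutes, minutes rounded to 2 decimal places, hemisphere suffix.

Latitude: 27° + 0.113200 × 60 = 27° 6.7920′
λ: fractional part 0.966700 → 58.0020 minutes

27° 6.79′ N, 0° 58.00′ E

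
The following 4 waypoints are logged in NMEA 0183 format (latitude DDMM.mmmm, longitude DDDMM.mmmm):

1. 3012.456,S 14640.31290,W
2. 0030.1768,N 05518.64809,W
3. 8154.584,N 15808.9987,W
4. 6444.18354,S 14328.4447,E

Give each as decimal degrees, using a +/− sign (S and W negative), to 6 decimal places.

1. -30.207600, -146.671882
2. 0.502947, -55.310802
3. 81.909733, -158.149978
4. -64.736392, 143.474078

Point 1:
  Latitude: split at 2 digits → 30° and 12.456′; 30 + 12.456/60 = 30.2076000
  hemisphere S, so the sign is −
  Lon: split at 3 digits → 146° and 40.3129′; 146 + 40.3129/60 = 146.6718817
  W → negative
Point 2:
  Lat: split at 2 digits → 00° and 30.1768′; 0 + 30.1768/60 = 0.5029467
  N ⇒ keep positive
  Longitude: degrees = first 3 digits = 55, minutes = 18.64809; 55 + 18.64809/60 = 55.3108015
  hemisphere W, so the sign is −
Point 3:
  Lat: degrees = first 2 digits = 81, minutes = 54.584; 81 + 54.584/60 = 81.9097333
  N ⇒ keep positive
  Longitude: degrees = first 3 digits = 158, minutes = 8.9987; 158 + 8.9987/60 = 158.1499783
  W → negative
Point 4:
  Lat: split at 2 digits → 64° and 44.18354′; 64 + 44.18354/60 = 64.7363923
  S ⇒ negate
  λ: degrees = first 3 digits = 143, minutes = 28.4447; 143 + 28.4447/60 = 143.4740783
  E → positive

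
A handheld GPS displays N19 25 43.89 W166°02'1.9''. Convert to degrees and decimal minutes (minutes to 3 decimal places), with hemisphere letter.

Latitude: seconds/60 = 0.73150; minutes = 25 + 0.73150 = 25.73150
λ: 2 + 1.9/60 = 2.03167′

19° 25.732′ N, 166° 2.032′ W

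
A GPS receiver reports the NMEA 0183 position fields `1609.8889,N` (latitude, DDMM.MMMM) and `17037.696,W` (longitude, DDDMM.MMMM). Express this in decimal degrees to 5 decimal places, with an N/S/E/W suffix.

16.16482° N, 170.62827° W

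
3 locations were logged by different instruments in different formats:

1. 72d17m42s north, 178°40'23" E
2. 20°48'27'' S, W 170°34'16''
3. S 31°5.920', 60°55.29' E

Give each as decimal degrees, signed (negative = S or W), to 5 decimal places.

Point 1:
  Lat: 17′ + 42″ = 17.70000′; 72 + 17.70000/60 = 72.295000
  N ⇒ keep positive
  Longitude: 40′ + 23″ = 40.38333′; 178 + 40.38333/60 = 178.673056
  E → positive
Point 2:
  Latitude: 20° + 48/60 + 27/3600 = 20 + 0.800000 + 0.007500 = 20.807500
  hemisphere S, so the sign is −
  Lon: 170° + 34/60 + 16/3600 = 170 + 0.566667 + 0.004444 = 170.571111
  hemisphere W, so the sign is −
Point 3:
  Lat: 31 + 5.92/60 = 31.098667
  S → negative
  Longitude: 60 + 55.29/60 = 60.921500
  E → positive

1. 72.29500, 178.67306
2. -20.80750, -170.57111
3. -31.09867, 60.92150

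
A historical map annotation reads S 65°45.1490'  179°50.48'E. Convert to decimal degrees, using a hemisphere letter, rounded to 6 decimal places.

65.752483° S, 179.841333° E

φ: 45.149′ = 0.752483°; total 65.7524833
λ: 179 + 50.48/60 = 179.8413333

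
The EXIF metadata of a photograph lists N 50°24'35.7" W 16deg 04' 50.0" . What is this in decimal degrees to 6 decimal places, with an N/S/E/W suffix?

φ: 50 + 24/60 + 35.7/3600 = 50.4099167
Lon: 16° + 4/60 + 50/3600 = 16 + 0.066667 + 0.013889 = 16.0805556

50.409917° N, 16.080556° W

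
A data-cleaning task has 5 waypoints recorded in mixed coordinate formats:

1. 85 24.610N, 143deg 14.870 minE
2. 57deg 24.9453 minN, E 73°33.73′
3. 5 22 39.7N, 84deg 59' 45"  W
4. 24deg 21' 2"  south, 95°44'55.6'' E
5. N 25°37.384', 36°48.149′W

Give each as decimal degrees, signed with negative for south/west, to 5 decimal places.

Point 1:
  Latitude: 24.61′ = 0.410167°; total 85.410167
  N → positive
  Longitude: 143 + 14.87/60 = 143.247833
  E ⇒ keep positive
Point 2:
  Lat: 57 + 24.9453/60 = 57.415755
  N → positive
  Longitude: 33.73′ = 0.562167°; total 73.562167
  E → positive
Point 3:
  φ: 5° + 22/60 + 39.7/3600 = 5 + 0.366667 + 0.011028 = 5.377694
  N ⇒ keep positive
  λ: 84 + 59/60 + 45/3600 = 84.995833
  hemisphere W, so the sign is −
Point 4:
  Lat: 24 + 21/60 + 2/3600 = 24.350556
  S → negative
  Lon: 44′ + 55.6″ = 44.92667′; 95 + 44.92667/60 = 95.748778
  E ⇒ keep positive
Point 5:
  φ: 25 + 37.384/60 = 25.623067
  N → positive
  Lon: 48.149′ = 0.802483°; total 36.802483
  hemisphere W, so the sign is −

1. 85.41017, 143.24783
2. 57.41576, 73.56217
3. 5.37769, -84.99583
4. -24.35056, 95.74878
5. 25.62307, -36.80248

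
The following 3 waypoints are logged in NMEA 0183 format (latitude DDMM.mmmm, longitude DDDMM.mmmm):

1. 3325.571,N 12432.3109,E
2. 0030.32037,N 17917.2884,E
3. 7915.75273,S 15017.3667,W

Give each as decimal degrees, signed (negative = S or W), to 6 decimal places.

Point 1:
  Lat: split at 2 digits → 33° and 25.571′; 33 + 25.571/60 = 33.4261833
  N → positive
  λ: degrees = first 3 digits = 124, minutes = 32.3109; 124 + 32.3109/60 = 124.5385150
  E ⇒ keep positive
Point 2:
  Latitude: split at 2 digits → 00° and 30.32037′; 0 + 30.32037/60 = 0.5053395
  N ⇒ keep positive
  Lon: split at 3 digits → 179° and 17.2884′; 179 + 17.2884/60 = 179.2881400
  E ⇒ keep positive
Point 3:
  Lat: split at 2 digits → 79° and 15.75273′; 79 + 15.75273/60 = 79.2625455
  hemisphere S, so the sign is −
  Longitude: split at 3 digits → 150° and 17.3667′; 150 + 17.3667/60 = 150.2894450
  W → negative

1. 33.426183, 124.538515
2. 0.505340, 179.288140
3. -79.262546, -150.289445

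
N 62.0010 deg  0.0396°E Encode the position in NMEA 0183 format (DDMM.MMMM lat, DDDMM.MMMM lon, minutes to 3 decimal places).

6200.060,N / 00002.376,E

φ: 62° + 0.001000 × 60 = 62° 0.06000′
Lon: 0° + 0.039600 × 60 = 0° 2.37600′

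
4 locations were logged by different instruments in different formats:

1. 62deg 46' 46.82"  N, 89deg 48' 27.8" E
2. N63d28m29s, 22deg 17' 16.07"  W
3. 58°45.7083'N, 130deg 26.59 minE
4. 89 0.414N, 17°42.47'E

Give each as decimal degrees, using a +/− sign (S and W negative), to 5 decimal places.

1. 62.77967, 89.80772
2. 63.47472, -22.28780
3. 58.76181, 130.44317
4. 89.00690, 17.70783

Point 1:
  Latitude: 62° + 46/60 + 46.82/3600 = 62 + 0.766667 + 0.013006 = 62.779672
  N ⇒ keep positive
  Lon: 89° + 48/60 + 27.8/3600 = 89 + 0.800000 + 0.007722 = 89.807722
  E → positive
Point 2:
  Latitude: 63° + 28/60 + 29/3600 = 63 + 0.466667 + 0.008056 = 63.474722
  N → positive
  Longitude: 22 + 17/60 + 16.07/3600 = 22.287797
  hemisphere W, so the sign is −
Point 3:
  φ: 58 + 45.7083/60 = 58.761805
  N ⇒ keep positive
  Longitude: 26.59′ = 0.443167°; total 130.443167
  E ⇒ keep positive
Point 4:
  Latitude: 0.414′ = 0.006900°; total 89.006900
  N ⇒ keep positive
  Longitude: 17 + 42.47/60 = 17.707833
  E ⇒ keep positive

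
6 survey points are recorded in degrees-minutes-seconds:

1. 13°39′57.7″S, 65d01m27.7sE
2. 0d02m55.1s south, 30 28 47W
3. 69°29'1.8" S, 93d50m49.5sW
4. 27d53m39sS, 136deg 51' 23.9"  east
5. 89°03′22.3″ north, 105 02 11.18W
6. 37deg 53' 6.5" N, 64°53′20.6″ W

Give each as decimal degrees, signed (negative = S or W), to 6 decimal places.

1. -13.666028, 65.024361
2. -0.048639, -30.479722
3. -69.483833, -93.847083
4. -27.894167, 136.856639
5. 89.056194, -105.036439
6. 37.885139, -64.889056

Point 1:
  Latitude: 39′ + 57.7″ = 39.96167′; 13 + 39.96167/60 = 13.6660278
  S ⇒ negate
  Lon: 65° + 1/60 + 27.7/3600 = 65 + 0.016667 + 0.007694 = 65.0243611
  E → positive
Point 2:
  φ: 2′ + 55.1″ = 2.91833′; 0 + 2.91833/60 = 0.0486389
  S → negative
  Lon: 30 + 28/60 + 47/3600 = 30.4797222
  W ⇒ negate
Point 3:
  φ: 29′ + 1.8″ = 29.03000′; 69 + 29.03000/60 = 69.4838333
  hemisphere S, so the sign is −
  Lon: 93° + 50/60 + 49.5/3600 = 93 + 0.833333 + 0.013750 = 93.8470833
  W ⇒ negate
Point 4:
  Latitude: 27° + 53/60 + 39/3600 = 27 + 0.883333 + 0.010833 = 27.8941667
  hemisphere S, so the sign is −
  Lon: 136° + 51/60 + 23.9/3600 = 136 + 0.850000 + 0.006639 = 136.8566389
  E ⇒ keep positive
Point 5:
  Latitude: 89° + 3/60 + 22.3/3600 = 89 + 0.050000 + 0.006194 = 89.0561944
  N ⇒ keep positive
  λ: 2′ + 11.18″ = 2.18633′; 105 + 2.18633/60 = 105.0364389
  W ⇒ negate
Point 6:
  Latitude: 37 + 53/60 + 6.5/3600 = 37.8851389
  N ⇒ keep positive
  λ: 53′ + 20.6″ = 53.34333′; 64 + 53.34333/60 = 64.8890556
  W → negative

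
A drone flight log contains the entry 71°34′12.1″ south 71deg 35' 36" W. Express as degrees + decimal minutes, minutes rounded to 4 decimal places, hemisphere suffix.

φ: seconds/60 = 0.20167; minutes = 34 + 0.20167 = 34.201667
Lon: 35 + 36/60 = 35.600000′

71° 34.2017′ S, 71° 35.6000′ W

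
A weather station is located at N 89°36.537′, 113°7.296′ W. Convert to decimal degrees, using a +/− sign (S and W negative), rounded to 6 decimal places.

Latitude: 89 + 36.537/60 = 89.6089500
N → positive
Longitude: 113 + 7.296/60 = 113.1216000
hemisphere W, so the sign is −

89.608950, -113.121600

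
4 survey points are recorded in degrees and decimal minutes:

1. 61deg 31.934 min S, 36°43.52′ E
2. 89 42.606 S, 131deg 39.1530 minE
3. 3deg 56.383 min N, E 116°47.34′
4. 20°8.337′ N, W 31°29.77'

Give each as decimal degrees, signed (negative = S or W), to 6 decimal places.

1. -61.532233, 36.725333
2. -89.710100, 131.652550
3. 3.939717, 116.789000
4. 20.138950, -31.496167

Point 1:
  Lat: 31.934′ = 0.532233°; total 61.5322333
  S ⇒ negate
  λ: 43.52′ = 0.725333°; total 36.7253333
  E → positive
Point 2:
  Latitude: 89 + 42.606/60 = 89.7101000
  S → negative
  λ: 131 + 39.153/60 = 131.6525500
  E ⇒ keep positive
Point 3:
  φ: 3 + 56.383/60 = 3.9397167
  N → positive
  λ: 47.34′ = 0.789000°; total 116.7890000
  E → positive
Point 4:
  Latitude: 20 + 8.337/60 = 20.1389500
  N → positive
  λ: 31 + 29.77/60 = 31.4961667
  W → negative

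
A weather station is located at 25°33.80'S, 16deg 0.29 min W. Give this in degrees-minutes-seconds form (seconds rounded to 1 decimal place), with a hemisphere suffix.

25°33′48.0″ S, 16°00′17.4″ W

Latitude: fractional minutes 0.80000 × 60 = 48.000″
Longitude: 0.29000′ → 0′ and 0.29000 × 60 = 17.400″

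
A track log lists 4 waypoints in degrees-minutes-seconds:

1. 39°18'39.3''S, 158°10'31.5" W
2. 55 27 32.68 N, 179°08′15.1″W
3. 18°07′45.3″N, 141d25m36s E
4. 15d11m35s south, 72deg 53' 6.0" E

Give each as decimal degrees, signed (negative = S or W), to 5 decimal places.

Point 1:
  φ: 18′ + 39.3″ = 18.65500′; 39 + 18.65500/60 = 39.310917
  S → negative
  Lon: 158 + 10/60 + 31.5/3600 = 158.175417
  W → negative
Point 2:
  Lat: 55 + 27/60 + 32.68/3600 = 55.459078
  N → positive
  Lon: 8′ + 15.1″ = 8.25167′; 179 + 8.25167/60 = 179.137528
  hemisphere W, so the sign is −
Point 3:
  φ: 18° + 7/60 + 45.3/3600 = 18 + 0.116667 + 0.012583 = 18.129250
  N ⇒ keep positive
  Longitude: 141° + 25/60 + 36/3600 = 141 + 0.416667 + 0.010000 = 141.426667
  E → positive
Point 4:
  φ: 15 + 11/60 + 35/3600 = 15.193056
  hemisphere S, so the sign is −
  Lon: 72° + 53/60 + 6/3600 = 72 + 0.883333 + 0.001667 = 72.885000
  E → positive

1. -39.31092, -158.17542
2. 55.45908, -179.13753
3. 18.12925, 141.42667
4. -15.19306, 72.88500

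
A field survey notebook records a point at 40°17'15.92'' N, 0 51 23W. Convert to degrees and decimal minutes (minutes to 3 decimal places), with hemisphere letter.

Lat: 17 + 15.92/60 = 17.26533′
λ: 51 + 23/60 = 51.38333′

40° 17.265′ N, 0° 51.383′ W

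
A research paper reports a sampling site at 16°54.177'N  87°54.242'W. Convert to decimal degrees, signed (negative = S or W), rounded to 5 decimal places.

16.90295, -87.90403

Lat: 54.177′ = 0.902950°; total 16.902950
N ⇒ keep positive
λ: 87 + 54.242/60 = 87.904033
W → negative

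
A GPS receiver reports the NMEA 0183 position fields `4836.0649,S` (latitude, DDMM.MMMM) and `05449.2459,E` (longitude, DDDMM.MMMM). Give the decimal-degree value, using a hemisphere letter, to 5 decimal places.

48.60108° S, 54.82077° E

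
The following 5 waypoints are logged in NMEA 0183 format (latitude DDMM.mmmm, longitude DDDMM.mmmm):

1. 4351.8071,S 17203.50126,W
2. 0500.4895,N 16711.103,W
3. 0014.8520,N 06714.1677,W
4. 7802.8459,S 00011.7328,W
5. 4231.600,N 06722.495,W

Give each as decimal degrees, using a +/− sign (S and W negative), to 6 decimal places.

1. -43.863452, -172.058354
2. 5.008158, -167.185050
3. 0.247533, -67.236128
4. -78.047432, -0.195547
5. 42.526667, -67.374917

Point 1:
  Lat: split at 2 digits → 43° and 51.8071′; 43 + 51.8071/60 = 43.8634517
  S ⇒ negate
  Longitude: degrees = first 3 digits = 172, minutes = 3.50126; 172 + 3.50126/60 = 172.0583543
  hemisphere W, so the sign is −
Point 2:
  Latitude: split at 2 digits → 05° and 0.4895′; 5 + 0.4895/60 = 5.0081583
  N → positive
  Longitude: split at 3 digits → 167° and 11.103′; 167 + 11.103/60 = 167.1850500
  W ⇒ negate
Point 3:
  Lat: degrees = first 2 digits = 0, minutes = 14.852; 0 + 14.852/60 = 0.2475333
  N → positive
  Lon: split at 3 digits → 067° and 14.1677′; 67 + 14.1677/60 = 67.2361283
  hemisphere W, so the sign is −
Point 4:
  φ: split at 2 digits → 78° and 2.8459′; 78 + 2.8459/60 = 78.0474317
  hemisphere S, so the sign is −
  Lon: degrees = first 3 digits = 0, minutes = 11.7328; 0 + 11.7328/60 = 0.1955467
  W → negative
Point 5:
  Latitude: degrees = first 2 digits = 42, minutes = 31.6; 42 + 31.6/60 = 42.5266667
  N ⇒ keep positive
  Lon: split at 3 digits → 067° and 22.495′; 67 + 22.495/60 = 67.3749167
  W → negative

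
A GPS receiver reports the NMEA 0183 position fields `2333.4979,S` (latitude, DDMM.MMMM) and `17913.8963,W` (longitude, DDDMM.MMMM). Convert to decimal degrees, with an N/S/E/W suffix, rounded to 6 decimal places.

23.558298° S, 179.231605° W

Latitude: degrees = first 2 digits = 23, minutes = 33.4979; 23 + 33.4979/60 = 23.5582983
λ: degrees = first 3 digits = 179, minutes = 13.8963; 179 + 13.8963/60 = 179.2316050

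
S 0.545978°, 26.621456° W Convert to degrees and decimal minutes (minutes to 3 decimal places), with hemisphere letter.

Latitude: 0° + 0.545978 × 60 = 0° 32.75868′
Lon: 26° + 0.621456 × 60 = 26° 37.28736′

0° 32.759′ S, 26° 37.287′ W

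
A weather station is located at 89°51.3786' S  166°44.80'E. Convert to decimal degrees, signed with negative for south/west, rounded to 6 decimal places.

-89.856310, 166.746667

Latitude: 51.3786′ = 0.856310°; total 89.8563100
hemisphere S, so the sign is −
Longitude: 44.8′ = 0.746667°; total 166.7466667
E ⇒ keep positive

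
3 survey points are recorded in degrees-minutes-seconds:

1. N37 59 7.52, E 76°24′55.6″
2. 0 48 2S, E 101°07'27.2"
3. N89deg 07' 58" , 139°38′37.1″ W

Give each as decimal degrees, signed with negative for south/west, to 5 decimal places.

1. 37.98542, 76.41544
2. -0.80056, 101.12422
3. 89.13278, -139.64364

Point 1:
  Latitude: 37° + 59/60 + 7.52/3600 = 37 + 0.983333 + 0.002089 = 37.985422
  N → positive
  Lon: 76 + 24/60 + 55.6/3600 = 76.415444
  E → positive
Point 2:
  Latitude: 48′ + 2″ = 48.03333′; 0 + 48.03333/60 = 0.800556
  S ⇒ negate
  Longitude: 101 + 7/60 + 27.2/3600 = 101.124222
  E → positive
Point 3:
  Latitude: 89° + 7/60 + 58/3600 = 89 + 0.116667 + 0.016111 = 89.132778
  N → positive
  Longitude: 139° + 38/60 + 37.1/3600 = 139 + 0.633333 + 0.010306 = 139.643639
  W ⇒ negate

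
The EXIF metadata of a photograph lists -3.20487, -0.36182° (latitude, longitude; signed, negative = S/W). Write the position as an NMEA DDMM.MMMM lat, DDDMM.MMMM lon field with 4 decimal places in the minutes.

Latitude is negative → S; |value| = 3.204870
Lat: minutes = (3.204870 − 3) × 60 = 12.292200
Longitude is negative → W; |value| = 0.361820
Longitude: minutes = (0.361820 − 0) × 60 = 21.709200

0312.2922,S / 00021.7092,W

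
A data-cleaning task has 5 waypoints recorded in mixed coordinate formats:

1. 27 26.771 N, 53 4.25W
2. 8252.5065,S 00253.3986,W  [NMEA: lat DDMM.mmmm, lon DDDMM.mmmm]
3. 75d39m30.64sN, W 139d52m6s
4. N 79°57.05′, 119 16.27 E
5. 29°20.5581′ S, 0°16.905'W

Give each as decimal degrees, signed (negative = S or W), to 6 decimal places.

1. 27.446183, -53.070833
2. -82.875108, -2.889977
3. 75.658511, -139.868333
4. 79.950833, 119.271167
5. -29.342635, -0.281750

Point 1:
  φ: 26.771′ = 0.446183°; total 27.4461833
  N → positive
  λ: 53 + 4.25/60 = 53.0708333
  hemisphere W, so the sign is −
Point 2:
  Lat: degrees = first 2 digits = 82, minutes = 52.5065; 82 + 52.5065/60 = 82.8751083
  hemisphere S, so the sign is −
  λ: split at 3 digits → 002° and 53.3986′; 2 + 53.3986/60 = 2.8899767
  hemisphere W, so the sign is −
Point 3:
  Latitude: 75° + 39/60 + 30.64/3600 = 75 + 0.650000 + 0.008511 = 75.6585111
  N → positive
  Lon: 52′ + 6″ = 52.10000′; 139 + 52.10000/60 = 139.8683333
  W → negative
Point 4:
  φ: 79 + 57.05/60 = 79.9508333
  N → positive
  Lon: 16.27′ = 0.271167°; total 119.2711667
  E ⇒ keep positive
Point 5:
  Latitude: 29 + 20.5581/60 = 29.3426350
  hemisphere S, so the sign is −
  Lon: 16.905′ = 0.281750°; total 0.2817500
  W ⇒ negate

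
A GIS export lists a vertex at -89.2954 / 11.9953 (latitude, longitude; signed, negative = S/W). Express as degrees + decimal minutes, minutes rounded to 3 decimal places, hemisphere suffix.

89° 17.724′ S, 11° 59.718′ E

Latitude is negative → S; |value| = 89.295400
Lat: minutes = (89.295400 − 89) × 60 = 17.72400
Longitude: 11° + 0.995300 × 60 = 11° 59.71800′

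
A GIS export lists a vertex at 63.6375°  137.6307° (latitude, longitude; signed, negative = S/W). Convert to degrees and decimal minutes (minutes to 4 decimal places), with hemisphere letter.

φ: 63° + 0.637500 × 60 = 63° 38.250000′
Lon: minutes = (137.630700 − 137) × 60 = 37.842000

63° 38.2500′ N, 137° 37.8420′ E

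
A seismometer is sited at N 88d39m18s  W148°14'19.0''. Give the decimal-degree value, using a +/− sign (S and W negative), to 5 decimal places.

88.65500, -148.23861

φ: 88 + 39/60 + 18/3600 = 88.655000
N ⇒ keep positive
Lon: 14′ + 19″ = 14.31667′; 148 + 14.31667/60 = 148.238611
W ⇒ negate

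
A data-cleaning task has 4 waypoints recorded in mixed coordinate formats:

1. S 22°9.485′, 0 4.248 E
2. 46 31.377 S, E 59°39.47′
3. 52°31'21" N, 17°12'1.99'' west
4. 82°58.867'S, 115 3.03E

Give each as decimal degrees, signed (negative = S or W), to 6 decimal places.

Point 1:
  Latitude: 9.485′ = 0.158083°; total 22.1580833
  S ⇒ negate
  Lon: 0 + 4.248/60 = 0.0708000
  E ⇒ keep positive
Point 2:
  Latitude: 46 + 31.377/60 = 46.5229500
  hemisphere S, so the sign is −
  λ: 39.47′ = 0.657833°; total 59.6578333
  E ⇒ keep positive
Point 3:
  Latitude: 52° + 31/60 + 21/3600 = 52 + 0.516667 + 0.005833 = 52.5225000
  N ⇒ keep positive
  Lon: 17° + 12/60 + 1.99/3600 = 17 + 0.200000 + 0.000553 = 17.2005528
  W ⇒ negate
Point 4:
  Latitude: 82 + 58.867/60 = 82.9811167
  hemisphere S, so the sign is −
  λ: 115 + 3.03/60 = 115.0505000
  E → positive

1. -22.158083, 0.070800
2. -46.522950, 59.657833
3. 52.522500, -17.200553
4. -82.981117, 115.050500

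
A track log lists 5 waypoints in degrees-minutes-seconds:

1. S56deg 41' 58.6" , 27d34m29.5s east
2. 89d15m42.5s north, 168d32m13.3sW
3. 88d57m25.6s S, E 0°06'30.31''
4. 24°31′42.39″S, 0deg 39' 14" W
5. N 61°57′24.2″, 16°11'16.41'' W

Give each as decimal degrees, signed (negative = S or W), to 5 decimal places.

Point 1:
  Latitude: 56 + 41/60 + 58.6/3600 = 56.699611
  hemisphere S, so the sign is −
  Lon: 34′ + 29.5″ = 34.49167′; 27 + 34.49167/60 = 27.574861
  E → positive
Point 2:
  φ: 89° + 15/60 + 42.5/3600 = 89 + 0.250000 + 0.011806 = 89.261806
  N ⇒ keep positive
  λ: 32′ + 13.3″ = 32.22167′; 168 + 32.22167/60 = 168.537028
  W ⇒ negate
Point 3:
  Latitude: 57′ + 25.6″ = 57.42667′; 88 + 57.42667/60 = 88.957111
  S ⇒ negate
  Lon: 6′ + 30.31″ = 6.50517′; 0 + 6.50517/60 = 0.108419
  E ⇒ keep positive
Point 4:
  φ: 24° + 31/60 + 42.39/3600 = 24 + 0.516667 + 0.011775 = 24.528442
  S → negative
  Lon: 0 + 39/60 + 14/3600 = 0.653889
  W → negative
Point 5:
  Lat: 61° + 57/60 + 24.2/3600 = 61 + 0.950000 + 0.006722 = 61.956722
  N → positive
  Longitude: 16 + 11/60 + 16.41/3600 = 16.187892
  W → negative

1. -56.69961, 27.57486
2. 89.26181, -168.53703
3. -88.95711, 0.10842
4. -24.52844, -0.65389
5. 61.95672, -16.18789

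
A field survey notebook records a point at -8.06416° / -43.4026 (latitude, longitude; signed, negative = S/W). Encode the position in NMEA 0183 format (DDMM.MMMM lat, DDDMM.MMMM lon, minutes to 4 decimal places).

0803.8496,S / 04324.1560,W

Latitude is negative → S; |value| = 8.064160
Latitude: minutes = (8.064160 − 8) × 60 = 3.849600
Longitude is negative → W; |value| = 43.402600
Lon: fractional part 0.402600 → 24.156000 minutes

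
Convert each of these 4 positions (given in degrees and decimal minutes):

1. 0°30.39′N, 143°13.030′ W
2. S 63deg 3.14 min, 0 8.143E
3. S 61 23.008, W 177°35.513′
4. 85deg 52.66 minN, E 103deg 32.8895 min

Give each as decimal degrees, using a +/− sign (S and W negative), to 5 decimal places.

1. 0.50650, -143.21717
2. -63.05233, 0.13572
3. -61.38347, -177.59188
4. 85.87767, 103.54816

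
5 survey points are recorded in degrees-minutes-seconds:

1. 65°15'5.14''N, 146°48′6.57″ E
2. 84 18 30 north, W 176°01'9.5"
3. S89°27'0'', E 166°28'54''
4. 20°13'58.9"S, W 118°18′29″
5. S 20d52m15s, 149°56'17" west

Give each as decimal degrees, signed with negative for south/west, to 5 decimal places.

1. 65.25143, 146.80183
2. 84.30833, -176.01931
3. -89.45000, 166.48167
4. -20.23303, -118.30806
5. -20.87083, -149.93806

Point 1:
  Lat: 15′ + 5.14″ = 15.08567′; 65 + 15.08567/60 = 65.251428
  N → positive
  Lon: 146° + 48/60 + 6.57/3600 = 146 + 0.800000 + 0.001825 = 146.801825
  E ⇒ keep positive
Point 2:
  Latitude: 84 + 18/60 + 30/3600 = 84.308333
  N ⇒ keep positive
  Longitude: 176 + 1/60 + 9.5/3600 = 176.019306
  hemisphere W, so the sign is −
Point 3:
  Lat: 89 + 27/60 + 0/3600 = 89.450000
  S → negative
  λ: 166 + 28/60 + 54/3600 = 166.481667
  E ⇒ keep positive
Point 4:
  Lat: 20° + 13/60 + 58.9/3600 = 20 + 0.216667 + 0.016361 = 20.233028
  S → negative
  Longitude: 118 + 18/60 + 29/3600 = 118.308056
  hemisphere W, so the sign is −
Point 5:
  Lat: 52′ + 15″ = 52.25000′; 20 + 52.25000/60 = 20.870833
  S ⇒ negate
  λ: 56′ + 17″ = 56.28333′; 149 + 56.28333/60 = 149.938056
  W → negative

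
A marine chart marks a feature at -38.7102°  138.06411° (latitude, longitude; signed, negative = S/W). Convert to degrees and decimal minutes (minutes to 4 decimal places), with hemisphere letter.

Latitude is negative → S; |value| = 38.710200
Latitude: minutes = (38.710200 − 38) × 60 = 42.612000
Lon: minutes = (138.064110 − 138) × 60 = 3.846600

38° 42.6120′ S, 138° 3.8466′ E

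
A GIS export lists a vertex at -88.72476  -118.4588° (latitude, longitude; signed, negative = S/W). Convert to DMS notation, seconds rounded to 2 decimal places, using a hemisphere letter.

Latitude is negative → S; |value| = 88.724760
φ: whole degrees 88; 43.48560′ → 43′ and 29.1360″
Longitude is negative → W; |value| = 118.458800
Lon: 0.458800° → 27.52800′; 0.52800 × 60 = 31.6800″

88°43′29.14″ S, 118°27′31.68″ W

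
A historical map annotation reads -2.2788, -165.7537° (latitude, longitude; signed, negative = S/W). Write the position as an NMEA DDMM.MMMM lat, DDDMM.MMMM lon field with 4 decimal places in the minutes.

0216.7280,S / 16545.2220,W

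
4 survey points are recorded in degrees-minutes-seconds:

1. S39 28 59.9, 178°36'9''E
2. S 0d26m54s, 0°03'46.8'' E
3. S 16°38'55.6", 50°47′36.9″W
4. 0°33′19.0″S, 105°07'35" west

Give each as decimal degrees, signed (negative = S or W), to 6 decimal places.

1. -39.483306, 178.602500
2. -0.448333, 0.063000
3. -16.648778, -50.793583
4. -0.555278, -105.126389

Point 1:
  Lat: 39° + 28/60 + 59.9/3600 = 39 + 0.466667 + 0.016639 = 39.4833056
  hemisphere S, so the sign is −
  λ: 36′ + 9″ = 36.15000′; 178 + 36.15000/60 = 178.6025000
  E ⇒ keep positive
Point 2:
  Lat: 0° + 26/60 + 54/3600 = 0 + 0.433333 + 0.015000 = 0.4483333
  S ⇒ negate
  Lon: 0° + 3/60 + 46.8/3600 = 0 + 0.050000 + 0.013000 = 0.0630000
  E ⇒ keep positive
Point 3:
  φ: 38′ + 55.6″ = 38.92667′; 16 + 38.92667/60 = 16.6487778
  S ⇒ negate
  Longitude: 50° + 47/60 + 36.9/3600 = 50 + 0.783333 + 0.010250 = 50.7935833
  hemisphere W, so the sign is −
Point 4:
  Lat: 33′ + 19″ = 33.31667′; 0 + 33.31667/60 = 0.5552778
  hemisphere S, so the sign is −
  Lon: 105 + 7/60 + 35/3600 = 105.1263889
  hemisphere W, so the sign is −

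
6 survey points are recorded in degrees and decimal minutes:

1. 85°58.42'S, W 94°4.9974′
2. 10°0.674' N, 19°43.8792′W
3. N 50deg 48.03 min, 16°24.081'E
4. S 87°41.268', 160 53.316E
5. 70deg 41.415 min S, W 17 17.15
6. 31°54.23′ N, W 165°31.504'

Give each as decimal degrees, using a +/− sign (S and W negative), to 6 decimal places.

Point 1:
  Lat: 85 + 58.42/60 = 85.9736667
  S ⇒ negate
  λ: 4.9974′ = 0.083290°; total 94.0832900
  W ⇒ negate
Point 2:
  Lat: 10 + 0.674/60 = 10.0112333
  N → positive
  Lon: 43.8792′ = 0.731320°; total 19.7313200
  W → negative
Point 3:
  Latitude: 48.03′ = 0.800500°; total 50.8005000
  N ⇒ keep positive
  λ: 24.081′ = 0.401350°; total 16.4013500
  E → positive
Point 4:
  φ: 41.268′ = 0.687800°; total 87.6878000
  hemisphere S, so the sign is −
  Lon: 53.316′ = 0.888600°; total 160.8886000
  E → positive
Point 5:
  φ: 41.415′ = 0.690250°; total 70.6902500
  S → negative
  λ: 17 + 17.15/60 = 17.2858333
  hemisphere W, so the sign is −
Point 6:
  φ: 31 + 54.23/60 = 31.9038333
  N → positive
  Lon: 31.504′ = 0.525067°; total 165.5250667
  hemisphere W, so the sign is −

1. -85.973667, -94.083290
2. 10.011233, -19.731320
3. 50.800500, 16.401350
4. -87.687800, 160.888600
5. -70.690250, -17.285833
6. 31.903833, -165.525067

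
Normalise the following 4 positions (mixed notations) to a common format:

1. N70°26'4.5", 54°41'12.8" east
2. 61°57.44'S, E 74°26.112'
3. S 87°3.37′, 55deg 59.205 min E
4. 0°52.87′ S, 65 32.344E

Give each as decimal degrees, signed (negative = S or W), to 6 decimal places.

1. 70.434583, 54.686889
2. -61.957333, 74.435200
3. -87.056167, 55.986750
4. -0.881167, 65.539067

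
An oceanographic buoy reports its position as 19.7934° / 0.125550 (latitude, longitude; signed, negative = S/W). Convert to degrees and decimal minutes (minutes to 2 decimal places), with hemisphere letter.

19° 47.60′ N, 0° 7.53′ E

φ: 19° + 0.793400 × 60 = 19° 47.6040′
λ: fractional part 0.125550 → 7.5330 minutes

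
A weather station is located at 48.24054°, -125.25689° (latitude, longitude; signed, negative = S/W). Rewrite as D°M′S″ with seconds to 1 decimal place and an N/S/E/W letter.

Lat: 0.240540 × 60 = 14.43240′ → 14′, remainder × 60 = 25.944″
Longitude is negative → W; |value| = 125.256890
Longitude: 0.256890° → 15.41340′; 0.41340 × 60 = 24.804″

48°14′25.9″ N, 125°15′24.8″ W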